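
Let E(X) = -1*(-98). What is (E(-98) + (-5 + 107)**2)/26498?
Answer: 5251/13249 ≈ 0.39633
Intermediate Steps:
E(X) = 98
(E(-98) + (-5 + 107)**2)/26498 = (98 + (-5 + 107)**2)/26498 = (98 + 102**2)*(1/26498) = (98 + 10404)*(1/26498) = 10502*(1/26498) = 5251/13249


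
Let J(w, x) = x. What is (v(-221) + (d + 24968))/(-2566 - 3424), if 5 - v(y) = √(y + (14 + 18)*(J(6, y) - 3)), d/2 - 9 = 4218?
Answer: -33427/5990 + 3*I*√821/5990 ≈ -5.5805 + 0.01435*I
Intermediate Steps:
d = 8454 (d = 18 + 2*4218 = 18 + 8436 = 8454)
v(y) = 5 - √(-96 + 33*y) (v(y) = 5 - √(y + (14 + 18)*(y - 3)) = 5 - √(y + 32*(-3 + y)) = 5 - √(y + (-96 + 32*y)) = 5 - √(-96 + 33*y))
(v(-221) + (d + 24968))/(-2566 - 3424) = ((5 - √(-96 + 33*(-221))) + (8454 + 24968))/(-2566 - 3424) = ((5 - √(-96 - 7293)) + 33422)/(-5990) = ((5 - √(-7389)) + 33422)*(-1/5990) = ((5 - 3*I*√821) + 33422)*(-1/5990) = (33427 - 3*I*√821)*(-1/5990) = -33427/5990 + 3*I*√821/5990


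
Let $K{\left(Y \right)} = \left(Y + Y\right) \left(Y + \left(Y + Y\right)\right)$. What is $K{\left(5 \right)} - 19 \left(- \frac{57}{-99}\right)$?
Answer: $\frac{4589}{33} \approx 139.06$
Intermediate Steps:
$K{\left(Y \right)} = 6 Y^{2}$ ($K{\left(Y \right)} = 2 Y \left(Y + 2 Y\right) = 2 Y 3 Y = 6 Y^{2}$)
$K{\left(5 \right)} - 19 \left(- \frac{57}{-99}\right) = 6 \cdot 5^{2} - 19 \left(- \frac{57}{-99}\right) = 6 \cdot 25 - 19 \left(\left(-57\right) \left(- \frac{1}{99}\right)\right) = 150 - \frac{361}{33} = \frac{4589}{33}$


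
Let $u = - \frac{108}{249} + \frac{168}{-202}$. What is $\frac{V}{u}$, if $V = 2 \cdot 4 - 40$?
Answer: $\frac{16766}{663} \approx 25.288$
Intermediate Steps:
$V = -32$ ($V = 8 - 40 = -32$)
$u = - \frac{10608}{8383}$ ($u = \left(-108\right) \frac{1}{249} + 168 \left(- \frac{1}{202}\right) = - \frac{36}{83} - \frac{84}{101} = - \frac{10608}{8383} \approx -1.2654$)
$\frac{V}{u} = - \frac{32}{- \frac{10608}{8383}} = \left(-32\right) \left(- \frac{8383}{10608}\right) = \frac{16766}{663}$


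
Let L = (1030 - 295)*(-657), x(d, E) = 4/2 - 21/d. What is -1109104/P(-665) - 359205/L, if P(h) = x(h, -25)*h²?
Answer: -289613083/590258655 ≈ -0.49065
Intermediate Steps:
x(d, E) = 2 - 21/d (x(d, E) = 4*(½) - 21/d = 2 - 21/d)
P(h) = h²*(2 - 21/h) (P(h) = (2 - 21/h)*h² = h²*(2 - 21/h))
L = -482895 (L = 735*(-657) = -482895)
-1109104/P(-665) - 359205/L = -1109104*(-1/(665*(-21 + 2*(-665)))) - 359205/(-482895) = -1109104*(-1/(665*(-21 - 1330))) - 359205*(-1/482895) = -1109104/((-665*(-1351))) + 3421/4599 = -1109104/898415 + 3421/4599 = -289613083/590258655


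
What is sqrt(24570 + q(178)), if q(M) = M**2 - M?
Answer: 2*sqrt(14019) ≈ 236.80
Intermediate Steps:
sqrt(24570 + q(178)) = sqrt(24570 + 178*(-1 + 178)) = sqrt(24570 + 178*177) = sqrt(24570 + 31506) = sqrt(56076) = 2*sqrt(14019)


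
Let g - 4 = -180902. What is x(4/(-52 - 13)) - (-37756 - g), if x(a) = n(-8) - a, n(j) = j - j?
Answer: -9304226/65 ≈ -1.4314e+5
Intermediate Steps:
n(j) = 0
g = -180898 (g = 4 - 180902 = -180898)
x(a) = -a (x(a) = 0 - a = -a)
x(4/(-52 - 13)) - (-37756 - g) = -4/(-52 - 13) - (-37756 - 1*(-180898)) = -4/(-65) - (-37756 + 180898) = -(-1)*4/65 - 1*143142 = -1*(-4/65) - 143142 = 4/65 - 143142 = -9304226/65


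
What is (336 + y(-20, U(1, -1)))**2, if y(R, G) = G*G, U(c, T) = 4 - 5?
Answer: 113569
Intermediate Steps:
U(c, T) = -1
y(R, G) = G**2
(336 + y(-20, U(1, -1)))**2 = (336 + (-1)**2)**2 = (336 + 1)**2 = 337**2 = 113569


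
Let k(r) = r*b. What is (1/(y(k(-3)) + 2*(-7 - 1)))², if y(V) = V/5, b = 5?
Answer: 1/361 ≈ 0.0027701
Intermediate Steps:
k(r) = 5*r (k(r) = r*5 = 5*r)
y(V) = V/5 (y(V) = V*(⅕) = V/5)
(1/(y(k(-3)) + 2*(-7 - 1)))² = (1/((5*(-3))/5 + 2*(-7 - 1)))² = (1/((⅕)*(-15) + 2*(-8)))² = (1/(-3 - 16))² = (1/(-19))² = (-1/19)² = 1/361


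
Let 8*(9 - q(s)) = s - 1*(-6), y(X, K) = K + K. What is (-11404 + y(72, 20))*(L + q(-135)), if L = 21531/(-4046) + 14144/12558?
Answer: -22133434573/93058 ≈ -2.3785e+5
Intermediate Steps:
y(X, K) = 2*K
L = -1171207/279174 (L = 21531*(-1/4046) + 14144*(1/12558) = -21531/4046 + 544/483 = -1171207/279174 ≈ -4.1953)
q(s) = 33/4 - s/8 (q(s) = 9 - (s - 1*(-6))/8 = 9 - (s + 6)/8 = 9 - (6 + s)/8 = 9 + (-¾ - s/8) = 33/4 - s/8)
(-11404 + y(72, 20))*(L + q(-135)) = (-11404 + 2*20)*(-1171207/279174 + (33/4 - ⅛*(-135))) = (-11404 + 40)*(-1171207/279174 + (33/4 + 135/8)) = -11364*(-1171207/279174 + 201/8) = -11364*23372159/1116696 = -22133434573/93058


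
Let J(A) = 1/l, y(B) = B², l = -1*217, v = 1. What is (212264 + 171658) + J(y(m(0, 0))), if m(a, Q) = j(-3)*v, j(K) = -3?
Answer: 83311073/217 ≈ 3.8392e+5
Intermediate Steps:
m(a, Q) = -3 (m(a, Q) = -3*1 = -3)
l = -217
J(A) = -1/217 (J(A) = 1/(-217) = -1/217)
(212264 + 171658) + J(y(m(0, 0))) = (212264 + 171658) - 1/217 = 383922 - 1/217 = 83311073/217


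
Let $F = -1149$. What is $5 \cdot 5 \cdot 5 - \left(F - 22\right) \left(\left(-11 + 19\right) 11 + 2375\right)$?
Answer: $2884298$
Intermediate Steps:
$5 \cdot 5 \cdot 5 - \left(F - 22\right) \left(\left(-11 + 19\right) 11 + 2375\right) = 5 \cdot 5 \cdot 5 - \left(-1149 - 22\right) \left(\left(-11 + 19\right) 11 + 2375\right) = 25 \cdot 5 - - 1171 \left(8 \cdot 11 + 2375\right) = 125 - - 1171 \left(88 + 2375\right) = 125 - \left(-1171\right) 2463 = 125 - -2884173 = 125 + 2884173 = 2884298$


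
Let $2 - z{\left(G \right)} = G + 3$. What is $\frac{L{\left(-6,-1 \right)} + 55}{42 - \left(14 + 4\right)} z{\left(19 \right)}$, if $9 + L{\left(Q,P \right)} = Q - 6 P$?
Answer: $- \frac{115}{3} \approx -38.333$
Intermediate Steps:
$z{\left(G \right)} = -1 - G$ ($z{\left(G \right)} = 2 - \left(G + 3\right) = 2 - \left(3 + G\right) = -1 - G$)
$L{\left(Q,P \right)} = -9 + Q - 6 P$ ($L{\left(Q,P \right)} = -9 + \left(Q - 6 P\right) = -9 - \left(- Q + 6 P\right) = -9 + Q - 6 P$)
$\frac{L{\left(-6,-1 \right)} + 55}{42 - \left(14 + 4\right)} z{\left(19 \right)} = \frac{\left(-9 - 6 - -6\right) + 55}{42 - \left(14 + 4\right)} \left(-1 - 19\right) = \frac{\left(-9 - 6 + 6\right) + 55}{42 - 18} \left(-1 - 19\right) = \frac{-9 + 55}{42 - 18} \left(-20\right) = \frac{46}{42 + \left(-33 + 15\right)} \left(-20\right) = \frac{46}{42 - 18} \left(-20\right) = \frac{46}{24} \left(-20\right) = 46 \cdot \frac{1}{24} \left(-20\right) = \frac{23}{12} \left(-20\right) = - \frac{115}{3}$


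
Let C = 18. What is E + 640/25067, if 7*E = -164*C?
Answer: -10570472/25067 ≈ -421.69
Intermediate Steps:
E = -2952/7 (E = (-164*18)/7 = (⅐)*(-2952) = -2952/7 ≈ -421.71)
E + 640/25067 = -2952/7 + 640/25067 = -10570472/25067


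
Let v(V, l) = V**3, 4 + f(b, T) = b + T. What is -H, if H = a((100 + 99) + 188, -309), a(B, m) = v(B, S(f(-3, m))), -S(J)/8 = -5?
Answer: -57960603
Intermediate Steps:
f(b, T) = -4 + T + b (f(b, T) = -4 + (b + T) = -4 + (T + b) = -4 + T + b)
S(J) = 40 (S(J) = -8*(-5) = 40)
a(B, m) = B**3
H = 57960603 (H = ((100 + 99) + 188)**3 = (199 + 188)**3 = 387**3 = 57960603)
-H = -1*57960603 = -57960603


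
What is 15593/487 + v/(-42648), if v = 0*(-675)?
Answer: 15593/487 ≈ 32.018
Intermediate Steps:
v = 0
15593/487 + v/(-42648) = 15593/487 + 0/(-42648) = 15593*(1/487) + 0*(-1/42648) = 15593/487 + 0 = 15593/487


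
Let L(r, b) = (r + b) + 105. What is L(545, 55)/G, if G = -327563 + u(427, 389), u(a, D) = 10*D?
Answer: -235/107891 ≈ -0.0021781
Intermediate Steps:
L(r, b) = 105 + b + r (L(r, b) = (b + r) + 105 = 105 + b + r)
G = -323673 (G = -327563 + 10*389 = -327563 + 3890 = -323673)
L(545, 55)/G = (105 + 55 + 545)/(-323673) = 705*(-1/323673) = -235/107891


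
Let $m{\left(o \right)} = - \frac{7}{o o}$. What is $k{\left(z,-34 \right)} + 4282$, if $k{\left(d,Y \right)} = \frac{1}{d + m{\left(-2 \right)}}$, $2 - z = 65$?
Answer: $\frac{1109034}{259} \approx 4282.0$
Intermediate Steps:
$z = -63$ ($z = 2 - 65 = -63$)
$m{\left(o \right)} = - \frac{7}{o^{2}}$
$k{\left(d,Y \right)} = \frac{1}{- \frac{7}{4} + d}$ ($k{\left(d,Y \right)} = \frac{1}{d - \frac{7}{4}} = \frac{1}{- \frac{7}{4} + d}$)
$k{\left(z,-34 \right)} + 4282 = \frac{4}{-7 + 4 \left(-63\right)} + 4282 = \frac{4}{-7 - 252} + 4282 = \frac{4}{-259} + 4282 = 4 \left(- \frac{1}{259}\right) + 4282 = - \frac{4}{259} + 4282 = \frac{1109034}{259}$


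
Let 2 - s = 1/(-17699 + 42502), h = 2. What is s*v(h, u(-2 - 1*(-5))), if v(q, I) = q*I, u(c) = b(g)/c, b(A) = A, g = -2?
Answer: -66140/24803 ≈ -2.6666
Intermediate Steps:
s = 49605/24803 (s = 2 - 1/(-17699 + 42502) = 2 - 1/24803 = 49605/24803 ≈ 2.0000)
u(c) = -2/c
v(q, I) = I*q
s*v(h, u(-2 - 1*(-5))) = 49605*(-2/(-2 - 1*(-5))*2)/24803 = 49605*(-2/(-2 + 5)*2)/24803 = 49605*(-2/3*2)/24803 = (49605/24803)*(-4/3) = -66140/24803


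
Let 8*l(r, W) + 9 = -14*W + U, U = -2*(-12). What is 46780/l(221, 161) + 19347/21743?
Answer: -8093782387/48682577 ≈ -166.26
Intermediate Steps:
U = 24
l(r, W) = 15/8 - 7*W/4 (l(r, W) = -9/8 + (-14*W + 24)/8 = -9/8 + (24 - 14*W)/8 = -9/8 + (3 - 7*W/4) = 15/8 - 7*W/4)
46780/l(221, 161) + 19347/21743 = 46780/(15/8 - 7/4*161) + 19347/21743 = 46780/(15/8 - 1127/4) + 19347*(1/21743) = 46780/(-2239/8) + 19347/21743 = 46780*(-8/2239) + 19347/21743 = -374240/2239 + 19347/21743 = -8093782387/48682577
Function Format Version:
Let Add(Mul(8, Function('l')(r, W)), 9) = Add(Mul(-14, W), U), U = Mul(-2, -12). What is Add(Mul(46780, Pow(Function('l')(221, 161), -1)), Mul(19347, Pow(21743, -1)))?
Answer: Rational(-8093782387, 48682577) ≈ -166.26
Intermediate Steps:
U = 24
Function('l')(r, W) = Add(Rational(15, 8), Mul(Rational(-7, 4), W)) (Function('l')(r, W) = Add(Rational(-9, 8), Mul(Rational(1, 8), Add(Mul(-14, W), 24))) = Add(Rational(-9, 8), Mul(Rational(1, 8), Add(24, Mul(-14, W)))) = Add(Rational(-9, 8), Add(3, Mul(Rational(-7, 4), W))) = Add(Rational(15, 8), Mul(Rational(-7, 4), W)))
Add(Mul(46780, Pow(Function('l')(221, 161), -1)), Mul(19347, Pow(21743, -1))) = Add(Mul(46780, Pow(Add(Rational(15, 8), Mul(Rational(-7, 4), 161)), -1)), Mul(19347, Pow(21743, -1))) = Add(Mul(46780, Pow(Add(Rational(15, 8), Rational(-1127, 4)), -1)), Mul(19347, Rational(1, 21743))) = Add(Mul(46780, Pow(Rational(-2239, 8), -1)), Rational(19347, 21743)) = Add(Mul(46780, Rational(-8, 2239)), Rational(19347, 21743)) = Add(Rational(-374240, 2239), Rational(19347, 21743)) = Rational(-8093782387, 48682577)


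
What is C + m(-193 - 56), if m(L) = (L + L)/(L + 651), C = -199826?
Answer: -13388425/67 ≈ -1.9983e+5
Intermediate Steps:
m(L) = 2*L/(651 + L) (m(L) = (2*L)/(651 + L) = 2*L/(651 + L))
C + m(-193 - 56) = -199826 + 2*(-193 - 56)/(651 + (-193 - 56)) = -199826 + 2*(-249)/(651 - 249) = -199826 + 2*(-249)/402 = -199826 + 2*(-249)*(1/402) = -199826 - 83/67 = -13388425/67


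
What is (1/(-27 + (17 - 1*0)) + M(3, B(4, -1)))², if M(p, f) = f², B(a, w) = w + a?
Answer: 7921/100 ≈ 79.210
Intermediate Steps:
B(a, w) = a + w
(1/(-27 + (17 - 1*0)) + M(3, B(4, -1)))² = (1/(-27 + (17 - 1*0)) + (4 - 1)²)² = (1/(-27 + (17 + 0)) + 3²)² = (1/(-27 + 17) + 9)² = (1/(-10) + 9)² = (-⅒ + 9)² = (89/10)² = 7921/100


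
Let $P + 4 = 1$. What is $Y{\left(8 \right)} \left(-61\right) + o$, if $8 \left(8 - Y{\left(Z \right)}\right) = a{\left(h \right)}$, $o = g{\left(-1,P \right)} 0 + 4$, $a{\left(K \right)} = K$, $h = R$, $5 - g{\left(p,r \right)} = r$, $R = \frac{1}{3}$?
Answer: $- \frac{11555}{24} \approx -481.46$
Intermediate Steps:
$P = -3$ ($P = -4 + 1 = -3$)
$R = \frac{1}{3} \approx 0.33333$
$g{\left(p,r \right)} = 5 - r$
$h = \frac{1}{3} \approx 0.33333$
$o = 4$ ($o = \left(5 - -3\right) 0 + 4 = \left(5 + 3\right) 0 + 4 = 8 \cdot 0 + 4 = 0 + 4 = 4$)
$Y{\left(Z \right)} = \frac{191}{24}$ ($Y{\left(Z \right)} = 8 - \frac{1}{24} = \frac{191}{24}$)
$Y{\left(8 \right)} \left(-61\right) + o = \frac{191}{24} \left(-61\right) + 4 = - \frac{11651}{24} + 4 = - \frac{11555}{24}$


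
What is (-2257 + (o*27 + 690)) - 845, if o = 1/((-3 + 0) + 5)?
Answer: -4797/2 ≈ -2398.5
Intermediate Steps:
o = ½ (o = 1/(-3 + 5) = 1/2 = ½ ≈ 0.50000)
(-2257 + (o*27 + 690)) - 845 = (-2257 + ((½)*27 + 690)) - 845 = (-2257 + (27/2 + 690)) - 845 = (-2257 + 1407/2) - 845 = -3107/2 - 845 = -4797/2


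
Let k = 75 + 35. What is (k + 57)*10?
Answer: 1670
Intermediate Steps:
k = 110
(k + 57)*10 = (110 + 57)*10 = 167*10 = 1670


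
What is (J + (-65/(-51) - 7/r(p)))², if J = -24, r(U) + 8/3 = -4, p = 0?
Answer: 488807881/1040400 ≈ 469.83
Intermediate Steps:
r(U) = -20/3 (r(U) = -8/3 - 4 = -20/3)
(J + (-65/(-51) - 7/r(p)))² = (-24 + (-65/(-51) - 7/(-20/3)))² = (-24 + (-65*(-1/51) - 7*(-3/20)))² = (-24 + (65/51 + 21/20))² = (-24 + 2371/1020)² = (-22109/1020)² = 488807881/1040400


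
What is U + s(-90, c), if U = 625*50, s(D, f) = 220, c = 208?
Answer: 31470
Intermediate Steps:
U = 31250
U + s(-90, c) = 31250 + 220 = 31470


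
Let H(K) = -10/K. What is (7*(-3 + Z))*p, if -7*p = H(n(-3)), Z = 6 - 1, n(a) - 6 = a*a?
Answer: 4/3 ≈ 1.3333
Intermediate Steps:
n(a) = 6 + a² (n(a) = 6 + a*a = 6 + a²)
Z = 5
p = 2/21 (p = -(-10)/(7*(6 + (-3)²)) = -(-10)/(7*(6 + 9)) = -(-10)/(7*15) = -⅐*(-⅔) = 2/21 ≈ 0.095238)
(7*(-3 + Z))*p = (7*(-3 + 5))*(2/21) = (7*2)*(2/21) = 14*(2/21) = 4/3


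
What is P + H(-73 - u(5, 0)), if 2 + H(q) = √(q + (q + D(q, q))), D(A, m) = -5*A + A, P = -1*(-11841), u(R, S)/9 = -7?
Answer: 11839 + 2*√5 ≈ 11843.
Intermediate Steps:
u(R, S) = -63 (u(R, S) = 9*(-7) = -63)
P = 11841
D(A, m) = -4*A
H(q) = -2 + √2*√(-q) (H(q) = -2 + √(q + (q - 4*q)) = -2 + √(q - 3*q) = -2 + √(-2*q) = -2 + √2*√(-q))
P + H(-73 - u(5, 0)) = 11841 + (-2 + √2*√(-(-73 - 1*(-63)))) = 11841 + (-2 + √2*√(-(-73 + 63))) = 11841 + (-2 + √2*√(-1*(-10))) = 11841 + (-2 + √2*√10) = 11841 + (-2 + 2*√5) = 11839 + 2*√5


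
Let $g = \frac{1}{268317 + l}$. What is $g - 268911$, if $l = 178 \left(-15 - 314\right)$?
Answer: $- \frac{56405426804}{209755} \approx -2.6891 \cdot 10^{5}$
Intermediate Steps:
$l = -58562$ ($l = 178 \left(-329\right) = -58562$)
$g = \frac{1}{209755}$ ($g = \frac{1}{268317 - 58562} = \frac{1}{209755} \approx 4.7675 \cdot 10^{-6}$)
$g - 268911 = \frac{1}{209755} - 268911 = - \frac{56405426804}{209755}$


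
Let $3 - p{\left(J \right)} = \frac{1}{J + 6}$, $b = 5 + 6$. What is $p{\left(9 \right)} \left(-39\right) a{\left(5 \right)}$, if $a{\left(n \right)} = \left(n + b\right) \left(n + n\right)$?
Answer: $-18304$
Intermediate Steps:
$b = 11$
$p{\left(J \right)} = 3 - \frac{1}{6 + J}$ ($p{\left(J \right)} = 3 - \frac{1}{J + 6} = 3 - \frac{1}{6 + J}$)
$a{\left(n \right)} = 2 n \left(11 + n\right)$ ($a{\left(n \right)} = \left(n + 11\right) \left(n + n\right) = \left(11 + n\right) 2 n = 2 n \left(11 + n\right)$)
$p{\left(9 \right)} \left(-39\right) a{\left(5 \right)} = \frac{17 + 3 \cdot 9}{6 + 9} \left(-39\right) 2 \cdot 5 \left(11 + 5\right) = \frac{17 + 27}{15} \left(-39\right) 2 \cdot 5 \cdot 16 = \frac{1}{15} \cdot 44 \left(-39\right) 160 = \frac{44}{15} \left(-39\right) 160 = \left(- \frac{572}{5}\right) 160 = -18304$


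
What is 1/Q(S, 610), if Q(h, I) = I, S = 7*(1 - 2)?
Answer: 1/610 ≈ 0.0016393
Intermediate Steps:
S = -7 (S = 7*(-1) = -7)
1/Q(S, 610) = 1/610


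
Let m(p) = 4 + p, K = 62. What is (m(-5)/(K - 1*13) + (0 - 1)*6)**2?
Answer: 87025/2401 ≈ 36.245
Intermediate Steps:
(m(-5)/(K - 1*13) + (0 - 1)*6)**2 = ((4 - 5)/(62 - 1*13) + (0 - 1)*6)**2 = (-1/(62 - 13) - 1*6)**2 = (-1/49 - 6)**2 = (-295/49)**2 = 87025/2401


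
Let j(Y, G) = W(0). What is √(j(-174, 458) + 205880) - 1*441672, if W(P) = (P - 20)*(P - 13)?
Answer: -441672 + 2*√51535 ≈ -4.4122e+5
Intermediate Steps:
W(P) = (-20 + P)*(-13 + P)
j(Y, G) = 260 (j(Y, G) = 260 + 0² - 33*0 = 260 + 0 + 0 = 260)
√(j(-174, 458) + 205880) - 1*441672 = √(260 + 205880) - 1*441672 = √206140 - 441672 = 2*√51535 - 441672 = -441672 + 2*√51535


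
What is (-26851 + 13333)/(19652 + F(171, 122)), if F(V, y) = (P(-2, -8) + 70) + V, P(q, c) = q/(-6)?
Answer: -20277/29840 ≈ -0.67952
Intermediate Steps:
P(q, c) = -q/6 (P(q, c) = q*(-⅙) = -q/6)
F(V, y) = 211/3 + V (F(V, y) = (-⅙*(-2) + 70) + V = (⅓ + 70) + V = 211/3 + V)
(-26851 + 13333)/(19652 + F(171, 122)) = (-26851 + 13333)/(19652 + (211/3 + 171)) = -13518/(19652 + 724/3) = -13518/59680/3 = -13518*3/59680 = -20277/29840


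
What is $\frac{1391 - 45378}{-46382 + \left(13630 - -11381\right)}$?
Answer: $\frac{43987}{21371} \approx 2.0583$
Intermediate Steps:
$\frac{1391 - 45378}{-46382 + \left(13630 - -11381\right)} = - \frac{43987}{-46382 + \left(13630 + 11381\right)} = - \frac{43987}{-46382 + 25011} = - \frac{43987}{-21371} = \left(-43987\right) \left(- \frac{1}{21371}\right) = \frac{43987}{21371}$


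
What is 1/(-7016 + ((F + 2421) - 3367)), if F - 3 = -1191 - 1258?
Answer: -1/10408 ≈ -9.6080e-5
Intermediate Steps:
F = -2446 (F = 3 + (-1191 - 1258) = 3 - 2449 = -2446)
1/(-7016 + ((F + 2421) - 3367)) = 1/(-7016 + ((-2446 + 2421) - 3367)) = 1/(-7016 + (-25 - 3367)) = 1/(-7016 - 3392) = 1/(-10408) = -1/10408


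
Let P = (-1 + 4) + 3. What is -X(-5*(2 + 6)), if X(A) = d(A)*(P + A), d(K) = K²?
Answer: 54400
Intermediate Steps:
P = 6 (P = 3 + 3 = 6)
X(A) = A²*(6 + A)
-X(-5*(2 + 6)) = -(-5*(2 + 6))²*(6 - 5*(2 + 6)) = -(-5*8)²*(6 - 5*8) = -(-40)²*(6 - 40) = -1600*(-34) = -1*(-54400) = 54400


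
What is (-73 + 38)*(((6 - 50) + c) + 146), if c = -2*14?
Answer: -2590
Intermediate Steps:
c = -28
(-73 + 38)*(((6 - 50) + c) + 146) = (-73 + 38)*(((6 - 50) - 28) + 146) = -35*((-44 - 28) + 146) = -35*(-72 + 146) = -35*74 = -2590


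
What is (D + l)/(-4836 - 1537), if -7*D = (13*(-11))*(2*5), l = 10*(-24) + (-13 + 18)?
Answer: 215/44611 ≈ 0.0048194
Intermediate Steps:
l = -235 (l = -240 + 5 = -235)
D = 1430/7 (D = -13*(-11)*2*5/7 = -(-143)*10/7 = -1/7*(-1430) = 1430/7 ≈ 204.29)
(D + l)/(-4836 - 1537) = (1430/7 - 235)/(-4836 - 1537) = -215/7/(-6373) = -215/7*(-1/6373) = 215/44611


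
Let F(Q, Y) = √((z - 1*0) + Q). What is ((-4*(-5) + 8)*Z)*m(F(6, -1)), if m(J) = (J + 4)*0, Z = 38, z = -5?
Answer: 0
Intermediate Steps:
F(Q, Y) = √(-5 + Q) (F(Q, Y) = √((-5 - 1*0) + Q) = √((-5 + 0) + Q) = √(-5 + Q))
m(J) = 0 (m(J) = (4 + J)*0 = 0)
((-4*(-5) + 8)*Z)*m(F(6, -1)) = ((-4*(-5) + 8)*38)*0 = ((20 + 8)*38)*0 = (28*38)*0 = 1064*0 = 0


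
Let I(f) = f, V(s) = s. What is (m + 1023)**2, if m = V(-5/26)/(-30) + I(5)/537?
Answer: 816055834689481/779749776 ≈ 1.0466e+6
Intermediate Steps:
m = 439/27924 (m = -5/26/(-30) + 5/537 = -5*1/26*(-1/30) + 5*(1/537) = -5/26*(-1/30) + 5/537 = 1/156 + 5/537 = 439/27924 ≈ 0.015721)
(m + 1023)**2 = (439/27924 + 1023)**2 = (28566691/27924)**2 = 816055834689481/779749776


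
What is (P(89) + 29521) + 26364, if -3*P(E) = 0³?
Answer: 55885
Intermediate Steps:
P(E) = 0 (P(E) = -⅓*0³ = -⅓*0 = 0)
(P(89) + 29521) + 26364 = (0 + 29521) + 26364 = 29521 + 26364 = 55885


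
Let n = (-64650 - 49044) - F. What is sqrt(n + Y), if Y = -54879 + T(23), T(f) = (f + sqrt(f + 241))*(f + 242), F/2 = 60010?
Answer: sqrt(-282498 + 530*sqrt(66)) ≈ 527.44*I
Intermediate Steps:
F = 120020 (F = 2*60010 = 120020)
T(f) = (242 + f)*(f + sqrt(241 + f)) (T(f) = (f + sqrt(241 + f))*(242 + f) = (242 + f)*(f + sqrt(241 + f)))
Y = -48784 + 530*sqrt(66) (Y = -54879 + (23**2 + 242*23 + 242*sqrt(241 + 23) + 23*sqrt(241 + 23)) = -54879 + (529 + 5566 + 242*sqrt(264) + 23*sqrt(264)) = -54879 + (529 + 5566 + 242*(2*sqrt(66)) + 23*(2*sqrt(66))) = -54879 + (529 + 5566 + 484*sqrt(66) + 46*sqrt(66)) = -54879 + (6095 + 530*sqrt(66)) = -48784 + 530*sqrt(66) ≈ -44478.)
n = -233714 (n = (-64650 - 49044) - 1*120020 = -113694 - 120020 = -233714)
sqrt(n + Y) = sqrt(-233714 + (-48784 + 530*sqrt(66))) = sqrt(-282498 + 530*sqrt(66))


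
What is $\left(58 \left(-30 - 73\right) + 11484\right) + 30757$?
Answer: $36267$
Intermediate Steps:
$\left(58 \left(-30 - 73\right) + 11484\right) + 30757 = \left(58 \left(-103\right) + 11484\right) + 30757 = \left(-5974 + 11484\right) + 30757 = 5510 + 30757 = 36267$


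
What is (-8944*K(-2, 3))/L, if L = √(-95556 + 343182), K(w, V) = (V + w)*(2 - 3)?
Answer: 4472*√27514/41271 ≈ 17.974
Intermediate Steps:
K(w, V) = -V - w (K(w, V) = (V + w)*(-1) = -V - w)
L = 3*√27514 (L = √247626 = 3*√27514 ≈ 497.62)
(-8944*K(-2, 3))/L = (-8944*(-1*3 - 1*(-2)))/((3*√27514)) = (-8944*(-3 + 2))*(√27514/82542) = (-8944*(-1))*(√27514/82542) = 8944*(√27514/82542) = 4472*√27514/41271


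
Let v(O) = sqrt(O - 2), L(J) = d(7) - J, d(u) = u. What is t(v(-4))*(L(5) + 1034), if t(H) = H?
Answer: 1036*I*sqrt(6) ≈ 2537.7*I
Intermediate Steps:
L(J) = 7 - J
v(O) = sqrt(-2 + O)
t(v(-4))*(L(5) + 1034) = sqrt(-2 - 4)*((7 - 1*5) + 1034) = sqrt(-6)*((7 - 5) + 1034) = (I*sqrt(6))*(2 + 1034) = (I*sqrt(6))*1036 = 1036*I*sqrt(6)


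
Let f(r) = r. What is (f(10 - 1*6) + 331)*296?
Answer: 99160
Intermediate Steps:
(f(10 - 1*6) + 331)*296 = ((10 - 1*6) + 331)*296 = ((10 - 6) + 331)*296 = (4 + 331)*296 = 335*296 = 99160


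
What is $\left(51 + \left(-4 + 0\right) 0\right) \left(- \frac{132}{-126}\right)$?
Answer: $\frac{374}{7} \approx 53.429$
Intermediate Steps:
$\left(51 + \left(-4 + 0\right) 0\right) \left(- \frac{132}{-126}\right) = \left(51 - 0\right) \left(\left(-132\right) \left(- \frac{1}{126}\right)\right) = \left(51 + 0\right) \frac{22}{21} = 51 \cdot \frac{22}{21} = \frac{374}{7}$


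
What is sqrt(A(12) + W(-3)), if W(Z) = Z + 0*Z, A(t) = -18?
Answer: I*sqrt(21) ≈ 4.5826*I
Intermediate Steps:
W(Z) = Z (W(Z) = Z + 0 = Z)
sqrt(A(12) + W(-3)) = sqrt(-18 - 3) = sqrt(-21) = I*sqrt(21)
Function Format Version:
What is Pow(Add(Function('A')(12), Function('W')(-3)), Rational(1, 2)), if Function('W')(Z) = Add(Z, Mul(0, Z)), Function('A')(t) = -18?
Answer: Mul(I, Pow(21, Rational(1, 2))) ≈ Mul(4.5826, I)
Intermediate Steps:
Function('W')(Z) = Z (Function('W')(Z) = Add(Z, 0) = Z)
Pow(Add(Function('A')(12), Function('W')(-3)), Rational(1, 2)) = Pow(Add(-18, -3), Rational(1, 2)) = Pow(-21, Rational(1, 2)) = Mul(I, Pow(21, Rational(1, 2)))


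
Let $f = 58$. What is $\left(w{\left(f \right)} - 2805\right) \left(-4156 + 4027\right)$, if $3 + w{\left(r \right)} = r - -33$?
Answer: $350493$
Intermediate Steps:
$w{\left(r \right)} = 30 + r$ ($w{\left(r \right)} = -3 + \left(r - -33\right) = -3 + \left(r + 33\right) = -3 + \left(33 + r\right) = 30 + r$)
$\left(w{\left(f \right)} - 2805\right) \left(-4156 + 4027\right) = \left(\left(30 + 58\right) - 2805\right) \left(-4156 + 4027\right) = \left(88 - 2805\right) \left(-129\right) = \left(-2717\right) \left(-129\right) = 350493$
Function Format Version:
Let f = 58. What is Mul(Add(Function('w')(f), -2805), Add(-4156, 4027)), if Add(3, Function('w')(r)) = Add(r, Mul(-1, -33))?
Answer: 350493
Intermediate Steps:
Function('w')(r) = Add(30, r) (Function('w')(r) = Add(-3, Add(r, Mul(-1, -33))) = Add(-3, Add(r, 33)) = Add(-3, Add(33, r)) = Add(30, r))
Mul(Add(Function('w')(f), -2805), Add(-4156, 4027)) = Mul(Add(Add(30, 58), -2805), Add(-4156, 4027)) = Mul(Add(88, -2805), -129) = Mul(-2717, -129) = 350493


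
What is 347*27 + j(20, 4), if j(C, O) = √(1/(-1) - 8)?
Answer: 9369 + 3*I ≈ 9369.0 + 3.0*I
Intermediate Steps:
j(C, O) = 3*I (j(C, O) = √(-1 - 8) = √(-9) = 3*I)
347*27 + j(20, 4) = 347*27 + 3*I = 9369 + 3*I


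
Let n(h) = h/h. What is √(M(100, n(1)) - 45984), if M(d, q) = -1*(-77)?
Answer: I*√45907 ≈ 214.26*I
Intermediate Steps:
n(h) = 1
M(d, q) = 77
√(M(100, n(1)) - 45984) = √(77 - 45984) = √(-45907) = I*√45907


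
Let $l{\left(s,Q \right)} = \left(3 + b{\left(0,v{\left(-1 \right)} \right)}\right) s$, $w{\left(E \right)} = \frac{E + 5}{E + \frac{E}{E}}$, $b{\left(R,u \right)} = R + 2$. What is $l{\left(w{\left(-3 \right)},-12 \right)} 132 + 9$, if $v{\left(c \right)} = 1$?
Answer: $-651$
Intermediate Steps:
$b{\left(R,u \right)} = 2 + R$
$w{\left(E \right)} = \frac{5 + E}{1 + E}$ ($w{\left(E \right)} = \frac{5 + E}{E + 1} = \frac{5 + E}{1 + E}$)
$l{\left(s,Q \right)} = 5 s$ ($l{\left(s,Q \right)} = \left(3 + \left(2 + 0\right)\right) s = \left(3 + 2\right) s = 5 s$)
$l{\left(w{\left(-3 \right)},-12 \right)} 132 + 9 = 5 \frac{5 - 3}{1 - 3} \cdot 132 + 9 = 5 \frac{1}{-2} \cdot 2 \cdot 132 + 9 = 5 \left(\left(- \frac{1}{2}\right) 2\right) 132 + 9 = 5 \left(-1\right) 132 + 9 = \left(-5\right) 132 + 9 = -660 + 9 = -651$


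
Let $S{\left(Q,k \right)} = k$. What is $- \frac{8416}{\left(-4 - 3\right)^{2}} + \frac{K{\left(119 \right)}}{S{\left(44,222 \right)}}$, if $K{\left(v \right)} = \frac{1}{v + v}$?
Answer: $- \frac{63523961}{369852} \approx -171.76$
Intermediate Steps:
$K{\left(v \right)} = \frac{1}{2 v}$
$- \frac{8416}{\left(-4 - 3\right)^{2}} + \frac{K{\left(119 \right)}}{S{\left(44,222 \right)}} = - \frac{8416}{\left(-4 - 3\right)^{2}} + \frac{\frac{1}{2} \cdot \frac{1}{119}}{222} = - \frac{8416}{\left(-7\right)^{2}} + \frac{1}{2} \cdot \frac{1}{119} \cdot \frac{1}{222} = - \frac{8416}{49} + \frac{1}{238} \cdot \frac{1}{222} = \left(-8416\right) \frac{1}{49} + \frac{1}{52836} = - \frac{8416}{49} + \frac{1}{52836} = - \frac{63523961}{369852}$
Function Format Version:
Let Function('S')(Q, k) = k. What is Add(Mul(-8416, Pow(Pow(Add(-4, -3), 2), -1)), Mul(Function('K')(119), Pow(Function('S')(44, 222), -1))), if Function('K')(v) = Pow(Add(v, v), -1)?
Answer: Rational(-63523961, 369852) ≈ -171.76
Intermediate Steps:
Function('K')(v) = Mul(Rational(1, 2), Pow(v, -1)) (Function('K')(v) = Pow(Mul(2, v), -1) = Mul(Rational(1, 2), Pow(v, -1)))
Add(Mul(-8416, Pow(Pow(Add(-4, -3), 2), -1)), Mul(Function('K')(119), Pow(Function('S')(44, 222), -1))) = Add(Mul(-8416, Pow(Pow(Add(-4, -3), 2), -1)), Mul(Mul(Rational(1, 2), Pow(119, -1)), Pow(222, -1))) = Add(Mul(-8416, Pow(Pow(-7, 2), -1)), Mul(Mul(Rational(1, 2), Rational(1, 119)), Rational(1, 222))) = Add(Mul(-8416, Pow(49, -1)), Mul(Rational(1, 238), Rational(1, 222))) = Add(Mul(-8416, Rational(1, 49)), Rational(1, 52836)) = Add(Rational(-8416, 49), Rational(1, 52836)) = Rational(-63523961, 369852)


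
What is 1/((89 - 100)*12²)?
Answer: -1/1584 ≈ -0.00063131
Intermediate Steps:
1/((89 - 100)*12²) = 1/(-11*144) = 1/(-1584) = -1/1584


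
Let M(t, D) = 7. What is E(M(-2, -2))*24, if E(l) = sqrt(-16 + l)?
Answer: 72*I ≈ 72.0*I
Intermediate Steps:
E(M(-2, -2))*24 = sqrt(-16 + 7)*24 = sqrt(-9)*24 = (3*I)*24 = 72*I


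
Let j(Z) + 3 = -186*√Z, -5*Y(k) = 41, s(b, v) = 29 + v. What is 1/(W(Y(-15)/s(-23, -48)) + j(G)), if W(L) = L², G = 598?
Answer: 114590425/842541558499882 - 7574908125*√598/842541558499882 ≈ -0.00021972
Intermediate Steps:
Y(k) = -41/5 (Y(k) = -⅕*41 = -41/5)
j(Z) = -3 - 186*√Z
1/(W(Y(-15)/s(-23, -48)) + j(G)) = 1/((-41/(5*(29 - 48)))² + (-3 - 186*√598)) = 1/((-41/5/(-19))² + (-3 - 186*√598)) = 1/((-41/5*(-1/19))² + (-3 - 186*√598)) = 1/((41/95)² + (-3 - 186*√598)) = 1/(1681/9025 + (-3 - 186*√598)) = 1/(-25394/9025 - 186*√598)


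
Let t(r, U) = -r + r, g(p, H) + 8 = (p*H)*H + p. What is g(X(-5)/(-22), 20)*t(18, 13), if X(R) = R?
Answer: 0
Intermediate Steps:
g(p, H) = -8 + p + p*H² (g(p, H) = -8 + ((p*H)*H + p) = -8 + ((H*p)*H + p) = -8 + (p*H² + p) = -8 + (p + p*H²) = -8 + p + p*H²)
t(r, U) = 0
g(X(-5)/(-22), 20)*t(18, 13) = (-8 - 5/(-22) - 5/(-22)*20²)*0 = (-8 - 5*(-1/22) - 5*(-1/22)*400)*0 = (-8 + 5/22 + (5/22)*400)*0 = (-8 + 5/22 + 1000/11)*0 = (1829/22)*0 = 0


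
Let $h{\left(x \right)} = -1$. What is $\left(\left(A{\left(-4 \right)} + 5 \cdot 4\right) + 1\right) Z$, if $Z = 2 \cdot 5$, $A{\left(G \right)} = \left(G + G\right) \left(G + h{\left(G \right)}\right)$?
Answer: $610$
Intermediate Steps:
$A{\left(G \right)} = 2 G \left(-1 + G\right)$ ($A{\left(G \right)} = \left(G + G\right) \left(G - 1\right) = 2 G \left(-1 + G\right)$)
$Z = 10$
$\left(\left(A{\left(-4 \right)} + 5 \cdot 4\right) + 1\right) Z = \left(\left(2 \left(-4\right) \left(-1 - 4\right) + 5 \cdot 4\right) + 1\right) 10 = \left(\left(2 \left(-4\right) \left(-5\right) + 20\right) + 1\right) 10 = \left(\left(40 + 20\right) + 1\right) 10 = \left(60 + 1\right) 10 = 61 \cdot 10 = 610$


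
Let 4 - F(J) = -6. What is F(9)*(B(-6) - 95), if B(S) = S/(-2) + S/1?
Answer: -980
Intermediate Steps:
B(S) = S/2 (B(S) = S*(-½) + S*1 = -S/2 + S = S/2)
F(J) = 10 (F(J) = 4 - 1*(-6) = 4 + 6 = 10)
F(9)*(B(-6) - 95) = 10*((½)*(-6) - 95) = 10*(-3 - 95) = 10*(-98) = -980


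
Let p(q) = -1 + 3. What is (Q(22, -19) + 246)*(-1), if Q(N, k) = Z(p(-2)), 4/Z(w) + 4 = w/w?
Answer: -734/3 ≈ -244.67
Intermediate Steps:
p(q) = 2
Z(w) = -4/3 (Z(w) = 4/(-4 + w/w) = 4/(-4 + 1) = 4/(-3) = 4*(-⅓) = -4/3)
Q(N, k) = -4/3
(Q(22, -19) + 246)*(-1) = (-4/3 + 246)*(-1) = (734/3)*(-1) = -734/3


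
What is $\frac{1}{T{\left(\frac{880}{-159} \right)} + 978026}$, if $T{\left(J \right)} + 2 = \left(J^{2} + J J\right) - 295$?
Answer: $\frac{25281}{24719515649} \approx 1.0227 \cdot 10^{-6}$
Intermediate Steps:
$T{\left(J \right)} = -297 + 2 J^{2}$ ($T{\left(J \right)} = -2 - \left(295 - J^{2} - J J\right) = -2 + \left(\left(J^{2} + J^{2}\right) - 295\right) = -2 + \left(2 J^{2} - 295\right) = -2 + \left(-295 + 2 J^{2}\right) = -297 + 2 J^{2}$)
$\frac{1}{T{\left(\frac{880}{-159} \right)} + 978026} = \frac{1}{\left(-297 + 2 \left(\frac{880}{-159}\right)^{2}\right) + 978026} = \frac{1}{\left(-297 + 2 \left(880 \left(- \frac{1}{159}\right)\right)^{2}\right) + 978026} = \frac{1}{\left(-297 + 2 \left(- \frac{880}{159}\right)^{2}\right) + 978026} = \frac{1}{\left(-297 + 2 \cdot \frac{774400}{25281}\right) + 978026} = \frac{1}{\left(-297 + \frac{1548800}{25281}\right) + 978026} = \frac{1}{- \frac{5959657}{25281} + 978026} = \frac{1}{\frac{24719515649}{25281}} = \frac{25281}{24719515649}$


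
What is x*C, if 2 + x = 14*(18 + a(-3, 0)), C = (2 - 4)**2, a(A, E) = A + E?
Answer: 832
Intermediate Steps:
C = 4 (C = (-2)**2 = 4)
x = 208 (x = -2 + 14*(18 + (-3 + 0)) = -2 + 14*(18 - 3) = -2 + 14*15 = -2 + 210 = 208)
x*C = 208*4 = 832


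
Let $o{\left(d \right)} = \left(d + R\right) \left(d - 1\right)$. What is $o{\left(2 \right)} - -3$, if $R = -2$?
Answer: $3$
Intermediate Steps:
$o{\left(d \right)} = \left(-1 + d\right) \left(-2 + d\right)$ ($o{\left(d \right)} = \left(d - 2\right) \left(d - 1\right) = \left(-2 + d\right) \left(-1 + d\right) = \left(-1 + d\right) \left(-2 + d\right)$)
$o{\left(2 \right)} - -3 = \left(2 + 2^{2} - 6\right) - -3 = \left(2 + 4 - 6\right) + 3 = 0 + 3 = 3$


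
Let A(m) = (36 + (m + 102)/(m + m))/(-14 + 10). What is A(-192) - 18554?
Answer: -4752143/256 ≈ -18563.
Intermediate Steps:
A(m) = -9 - (102 + m)/(8*m) (A(m) = (36 + (102 + m)/((2*m)))/(-4) = (36 + (102 + m)*(1/(2*m)))*(-¼) = (36 + (102 + m)/(2*m))*(-¼) = -9 - (102 + m)/(8*m))
A(-192) - 18554 = (⅛)*(-102 - 73*(-192))/(-192) - 18554 = (⅛)*(-1/192)*(-102 + 14016) - 18554 = (⅛)*(-1/192)*13914 - 18554 = -2319/256 - 18554 = -4752143/256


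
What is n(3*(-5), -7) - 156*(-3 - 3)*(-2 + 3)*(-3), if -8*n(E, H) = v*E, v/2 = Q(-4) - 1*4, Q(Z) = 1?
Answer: -11277/4 ≈ -2819.3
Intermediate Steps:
v = -6 (v = 2*(1 - 1*4) = 2*(1 - 4) = 2*(-3) = -6)
n(E, H) = 3*E/4 (n(E, H) = -(-3)*E/4 = 3*E/4)
n(3*(-5), -7) - 156*(-3 - 3)*(-2 + 3)*(-3) = 3*(3*(-5))/4 - 156*(-3 - 3)*(-2 + 3)*(-3) = (3/4)*(-15) - (-936)*1*(-3) = -45/4 - (-936)*(-3) = -45/4 - 156*18 = -45/4 - 2808 = -11277/4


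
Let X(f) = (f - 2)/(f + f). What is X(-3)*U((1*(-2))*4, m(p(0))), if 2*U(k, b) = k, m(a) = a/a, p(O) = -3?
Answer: -10/3 ≈ -3.3333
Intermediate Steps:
m(a) = 1
U(k, b) = k/2
X(f) = (-2 + f)/(2*f) (X(f) = (-2 + f)/((2*f)) = (-2 + f)*(1/(2*f)) = (-2 + f)/(2*f))
X(-3)*U((1*(-2))*4, m(p(0))) = ((½)*(-2 - 3)/(-3))*(((1*(-2))*4)/2) = ((½)*(-⅓)*(-5))*((-2*4)/2) = 5*((½)*(-8))/6 = (⅚)*(-4) = -10/3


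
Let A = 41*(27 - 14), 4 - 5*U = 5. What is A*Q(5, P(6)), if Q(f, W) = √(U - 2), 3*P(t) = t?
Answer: 533*I*√55/5 ≈ 790.57*I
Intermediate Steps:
U = -⅕ (U = ⅘ - ⅕*5 = ⅘ - 1 = -⅕ ≈ -0.20000)
P(t) = t/3
Q(f, W) = I*√55/5 (Q(f, W) = √(-⅕ - 2) = √(-11/5) = I*√55/5)
A = 533 (A = 41*13 = 533)
A*Q(5, P(6)) = 533*(I*√55/5) = 533*I*√55/5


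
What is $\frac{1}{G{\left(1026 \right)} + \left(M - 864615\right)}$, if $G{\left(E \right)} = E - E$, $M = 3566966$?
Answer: $\frac{1}{2702351} \approx 3.7005 \cdot 10^{-7}$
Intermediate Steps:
$G{\left(E \right)} = 0$
$\frac{1}{G{\left(1026 \right)} + \left(M - 864615\right)} = \frac{1}{0 + \left(3566966 - 864615\right)} = \frac{1}{0 + 2702351} = \frac{1}{2702351}$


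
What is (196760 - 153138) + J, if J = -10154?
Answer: 33468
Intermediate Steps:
(196760 - 153138) + J = (196760 - 153138) - 10154 = 43622 - 10154 = 33468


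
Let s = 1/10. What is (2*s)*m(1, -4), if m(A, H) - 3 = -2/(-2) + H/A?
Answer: 0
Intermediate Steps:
m(A, H) = 4 + H/A (m(A, H) = 3 + (-2/(-2) + H/A) = 3 + (-2*(-½) + H/A) = 3 + (1 + H/A) = 4 + H/A)
s = ⅒ ≈ 0.10000
(2*s)*m(1, -4) = (2*(⅒))*(4 - 4/1) = (4 - 4*1)/5 = (4 - 4)/5 = (⅕)*0 = 0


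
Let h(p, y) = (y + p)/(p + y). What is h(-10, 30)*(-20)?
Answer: -20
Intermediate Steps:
h(p, y) = 1 (h(p, y) = (p + y)/(p + y) = 1)
h(-10, 30)*(-20) = 1*(-20) = -20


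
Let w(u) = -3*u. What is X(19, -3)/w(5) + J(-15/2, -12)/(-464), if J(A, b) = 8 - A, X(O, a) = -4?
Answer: 3247/13920 ≈ 0.23326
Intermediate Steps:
X(19, -3)/w(5) + J(-15/2, -12)/(-464) = -4/((-3*5)) + (8 - (-15)/2)/(-464) = -4/(-15) + (8 - (-15)/2)*(-1/464) = -4*(-1/15) + (8 - 1*(-15/2))*(-1/464) = 4/15 + (8 + 15/2)*(-1/464) = 4/15 + (31/2)*(-1/464) = 4/15 - 31/928 = 3247/13920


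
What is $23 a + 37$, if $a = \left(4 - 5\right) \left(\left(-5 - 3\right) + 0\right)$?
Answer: $221$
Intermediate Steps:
$a = 8$ ($a = - (-8 + 0) = \left(-1\right) \left(-8\right) = 8$)
$23 a + 37 = 23 \cdot 8 + 37 = 184 + 37 = 221$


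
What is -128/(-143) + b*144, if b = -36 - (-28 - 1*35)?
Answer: 556112/143 ≈ 3888.9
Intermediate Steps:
b = 27 (b = -36 - (-28 - 35) = -36 - 1*(-63) = -36 + 63 = 27)
-128/(-143) + b*144 = -128/(-143) + 27*144 = -128*(-1/143) + 3888 = 128/143 + 3888 = 556112/143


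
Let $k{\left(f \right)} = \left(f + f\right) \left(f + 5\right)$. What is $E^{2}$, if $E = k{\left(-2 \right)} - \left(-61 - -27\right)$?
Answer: $484$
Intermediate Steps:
$k{\left(f \right)} = 2 f \left(5 + f\right)$
$E = 22$ ($E = 2 \left(-2\right) \left(5 - 2\right) - \left(-61 - -27\right) = 2 \left(-2\right) 3 - \left(-61 + 27\right) = -12 - -34 = -12 + 34 = 22$)
$E^{2} = 22^{2} = 484$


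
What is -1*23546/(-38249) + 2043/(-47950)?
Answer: 1050887993/1834039550 ≈ 0.57299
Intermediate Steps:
-1*23546/(-38249) + 2043/(-47950) = -23546*(-1/38249) + 2043*(-1/47950) = 23546/38249 - 2043/47950 = 1050887993/1834039550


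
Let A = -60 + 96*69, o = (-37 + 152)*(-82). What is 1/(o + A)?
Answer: -1/2866 ≈ -0.00034892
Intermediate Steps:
o = -9430 (o = 115*(-82) = -9430)
A = 6564 (A = -60 + 6624 = 6564)
1/(o + A) = 1/(-9430 + 6564) = 1/(-2866) = -1/2866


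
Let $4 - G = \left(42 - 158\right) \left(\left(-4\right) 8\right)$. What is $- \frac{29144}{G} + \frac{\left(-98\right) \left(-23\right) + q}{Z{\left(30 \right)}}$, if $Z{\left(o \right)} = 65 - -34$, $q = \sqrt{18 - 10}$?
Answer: $\frac{312308}{10197} + \frac{2 \sqrt{2}}{99} \approx 30.656$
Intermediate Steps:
$q = 2 \sqrt{2}$ ($q = \sqrt{8} = 2 \sqrt{2} \approx 2.8284$)
$Z{\left(o \right)} = 99$ ($Z{\left(o \right)} = 65 + 34 = 99$)
$G = -3708$ ($G = 4 - \left(42 - 158\right) \left(\left(-4\right) 8\right) = 4 - \left(42 - 158\right) \left(-32\right) = 4 - \left(-116\right) \left(-32\right) = 4 - 3712 = -3708$)
$- \frac{29144}{G} + \frac{\left(-98\right) \left(-23\right) + q}{Z{\left(30 \right)}} = - \frac{29144}{-3708} + \frac{\left(-98\right) \left(-23\right) + 2 \sqrt{2}}{99} = \left(-29144\right) \left(- \frac{1}{3708}\right) + \left(2254 + 2 \sqrt{2}\right) \frac{1}{99} = \frac{7286}{927} + \left(\frac{2254}{99} + \frac{2 \sqrt{2}}{99}\right) = \frac{312308}{10197} + \frac{2 \sqrt{2}}{99}$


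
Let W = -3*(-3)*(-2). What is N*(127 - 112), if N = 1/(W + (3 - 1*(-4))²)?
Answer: 15/31 ≈ 0.48387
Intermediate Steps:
W = -18 (W = 9*(-2) = -18)
N = 1/31 (N = 1/(-18 + (3 - 1*(-4))²) = 1/(-18 + (3 + 4)²) = 1/(-18 + 7²) = 1/(-18 + 49) = 1/31 ≈ 0.032258)
N*(127 - 112) = (127 - 112)/31 = (1/31)*15 = 15/31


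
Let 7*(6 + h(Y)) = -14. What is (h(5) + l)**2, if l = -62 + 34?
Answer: 1296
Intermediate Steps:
l = -28
h(Y) = -8 (h(Y) = -6 + (1/7)*(-14) = -6 - 2 = -8)
(h(5) + l)**2 = (-8 - 28)**2 = (-36)**2 = 1296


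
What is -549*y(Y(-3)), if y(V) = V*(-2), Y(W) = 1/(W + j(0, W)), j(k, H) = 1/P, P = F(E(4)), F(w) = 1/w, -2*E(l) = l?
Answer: -1098/5 ≈ -219.60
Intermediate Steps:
E(l) = -l/2
F(w) = 1/w
P = -½ (P = 1/(-½*4) = 1/(-2) = -½ ≈ -0.50000)
j(k, H) = -2 (j(k, H) = 1/(-½) = -2)
Y(W) = 1/(-2 + W) (Y(W) = 1/(W - 2) = 1/(-2 + W))
y(V) = -2*V
-549*y(Y(-3)) = -(-1098)/(-2 - 3) = -(-1098)/(-5) = -(-1098)*(-1)/5 = -549*⅖ = -1098/5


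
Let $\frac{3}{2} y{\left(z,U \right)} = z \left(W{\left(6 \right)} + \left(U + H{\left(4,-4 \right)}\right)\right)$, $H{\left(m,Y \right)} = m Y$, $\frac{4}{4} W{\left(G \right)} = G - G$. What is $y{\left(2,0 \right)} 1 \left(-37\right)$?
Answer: $\frac{2368}{3} \approx 789.33$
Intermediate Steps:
$W{\left(G \right)} = 0$ ($W{\left(G \right)} = G - G = 0$)
$H{\left(m,Y \right)} = Y m$
$y{\left(z,U \right)} = \frac{2 z \left(-16 + U\right)}{3}$ ($y{\left(z,U \right)} = \frac{2 z \left(0 + \left(U - 16\right)\right)}{3} = \frac{2 z \left(0 + \left(-16 + U\right)\right)}{3} = \frac{2 z \left(-16 + U\right)}{3}$)
$y{\left(2,0 \right)} 1 \left(-37\right) = \frac{2}{3} \cdot 2 \left(-16 + 0\right) 1 \left(-37\right) = \frac{2}{3} \cdot 2 \left(-16\right) 1 \left(-37\right) = \left(- \frac{64}{3}\right) 1 \left(-37\right) = \left(- \frac{64}{3}\right) \left(-37\right) = \frac{2368}{3}$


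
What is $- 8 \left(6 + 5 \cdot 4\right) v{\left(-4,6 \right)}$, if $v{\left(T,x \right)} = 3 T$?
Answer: $2496$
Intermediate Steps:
$- 8 \left(6 + 5 \cdot 4\right) v{\left(-4,6 \right)} = - 8 \left(6 + 5 \cdot 4\right) 3 \left(-4\right) = - 8 \left(6 + 20\right) \left(-12\right) = \left(-8\right) 26 \left(-12\right) = \left(-208\right) \left(-12\right) = 2496$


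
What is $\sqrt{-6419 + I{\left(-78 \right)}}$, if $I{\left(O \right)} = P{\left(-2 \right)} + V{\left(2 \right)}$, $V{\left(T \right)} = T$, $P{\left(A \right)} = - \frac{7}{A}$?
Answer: $\frac{i \sqrt{25654}}{2} \approx 80.084 i$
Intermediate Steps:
$I{\left(O \right)} = \frac{11}{2}$ ($I{\left(O \right)} = - \frac{7}{-2} + 2 = \left(-7\right) \left(- \frac{1}{2}\right) + 2 = \frac{7}{2} + 2 = \frac{11}{2}$)
$\sqrt{-6419 + I{\left(-78 \right)}} = \sqrt{-6419 + \frac{11}{2}} = \sqrt{- \frac{12827}{2}} = \frac{i \sqrt{25654}}{2}$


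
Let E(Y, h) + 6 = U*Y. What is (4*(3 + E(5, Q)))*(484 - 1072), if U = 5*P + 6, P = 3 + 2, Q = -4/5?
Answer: -357504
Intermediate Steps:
Q = -⅘ (Q = -4*⅕ = -⅘ ≈ -0.80000)
P = 5
U = 31 (U = 5*5 + 6 = 25 + 6 = 31)
E(Y, h) = -6 + 31*Y
(4*(3 + E(5, Q)))*(484 - 1072) = (4*(3 + (-6 + 31*5)))*(484 - 1072) = (4*(3 + (-6 + 155)))*(-588) = (4*(3 + 149))*(-588) = (4*152)*(-588) = 608*(-588) = -357504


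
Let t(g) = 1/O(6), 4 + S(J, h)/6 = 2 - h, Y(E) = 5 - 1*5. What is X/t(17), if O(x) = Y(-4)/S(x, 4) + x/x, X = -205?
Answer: -205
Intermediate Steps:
Y(E) = 0 (Y(E) = 5 - 5 = 0)
S(J, h) = -12 - 6*h (S(J, h) = -24 + 6*(2 - h) = -24 + (12 - 6*h) = -12 - 6*h)
O(x) = 1 (O(x) = 0/(-12 - 6*4) + x/x = 0/(-12 - 24) + 1 = 0/(-36) + 1 = 0*(-1/36) + 1 = 0 + 1 = 1)
t(g) = 1 (t(g) = 1/1 = 1)
X/t(17) = -205/1 = -205*1 = -205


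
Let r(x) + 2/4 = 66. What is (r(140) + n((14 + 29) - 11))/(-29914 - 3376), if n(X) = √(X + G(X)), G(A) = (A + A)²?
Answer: -131/66580 - 2*√258/16645 ≈ -0.0038976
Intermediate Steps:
r(x) = 131/2 (r(x) = -½ + 66 = 131/2)
G(A) = 4*A² (G(A) = (2*A)² = 4*A²)
n(X) = √(X + 4*X²)
(r(140) + n((14 + 29) - 11))/(-29914 - 3376) = (131/2 + √(((14 + 29) - 11)*(1 + 4*((14 + 29) - 11))))/(-29914 - 3376) = (131/2 + √((43 - 11)*(1 + 4*(43 - 11))))/(-33290) = (131/2 + √(32*(1 + 4*32)))*(-1/33290) = (131/2 + √(32*(1 + 128)))*(-1/33290) = (131/2 + √(32*129))*(-1/33290) = (131/2 + √4128)*(-1/33290) = (131/2 + 4*√258)*(-1/33290) = -131/66580 - 2*√258/16645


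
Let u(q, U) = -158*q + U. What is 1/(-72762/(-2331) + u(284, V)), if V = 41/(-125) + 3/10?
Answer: -194250/8710327939 ≈ -2.2301e-5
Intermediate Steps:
V = -7/250 (V = 41*(-1/125) + 3*(⅒) = -41/125 + 3/10 = -7/250 ≈ -0.028000)
u(q, U) = U - 158*q
1/(-72762/(-2331) + u(284, V)) = 1/(-72762/(-2331) + (-7/250 - 158*284)) = 1/(-72762*(-1/2331) + (-7/250 - 44872)) = 1/(24254/777 - 11218007/250) = 1/(-8710327939/194250) = -194250/8710327939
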